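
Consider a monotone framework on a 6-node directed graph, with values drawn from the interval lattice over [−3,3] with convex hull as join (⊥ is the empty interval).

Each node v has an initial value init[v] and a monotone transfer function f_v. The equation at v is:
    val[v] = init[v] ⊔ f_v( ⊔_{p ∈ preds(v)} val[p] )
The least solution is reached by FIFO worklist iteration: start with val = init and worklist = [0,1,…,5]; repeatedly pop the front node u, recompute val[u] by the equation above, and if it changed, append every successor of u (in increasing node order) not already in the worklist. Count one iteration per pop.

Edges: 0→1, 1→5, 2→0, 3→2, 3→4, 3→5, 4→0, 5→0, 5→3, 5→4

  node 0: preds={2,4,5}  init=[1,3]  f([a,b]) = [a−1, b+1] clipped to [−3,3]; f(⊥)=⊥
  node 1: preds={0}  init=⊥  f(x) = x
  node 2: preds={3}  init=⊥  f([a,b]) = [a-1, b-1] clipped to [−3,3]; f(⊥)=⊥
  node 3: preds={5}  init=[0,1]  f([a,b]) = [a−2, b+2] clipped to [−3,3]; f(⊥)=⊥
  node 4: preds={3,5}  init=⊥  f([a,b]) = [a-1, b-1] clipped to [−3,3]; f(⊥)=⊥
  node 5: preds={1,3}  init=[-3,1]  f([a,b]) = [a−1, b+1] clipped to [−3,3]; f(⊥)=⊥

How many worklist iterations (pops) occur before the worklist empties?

Worklist (11 pops):
  #1 pop 0: in=[-3,1] → [-3,3] (was [1,3]); enqueue []
  #2 pop 1: in=[-3,3] → [-3,3] (was ⊥); enqueue []
  #3 pop 2: in=[0,1] → [-1,0] (was ⊥); enqueue [0]
  #4 pop 3: in=[-3,1] → [-3,3] (was [0,1]); enqueue [2]
  #5 pop 4: in=[-3,3] → [-3,2] (was ⊥); enqueue []
  #6 pop 5: in=[-3,3] → [-3,3] (was [-3,1]); enqueue [3,4]
  #7 pop 0: in=[-3,3] → [-3,3] (no change)
  #8 pop 2: in=[-3,3] → [-3,2] (was [-1,0]); enqueue [0]
  #9 pop 3: in=[-3,3] → [-3,3] (no change)
  #10 pop 4: in=[-3,3] → [-3,2] (no change)
  #11 pop 0: in=[-3,3] → [-3,3] (no change)

Fixpoint:
  val[0] = [-3,3]
  val[1] = [-3,3]
  val[2] = [-3,2]
  val[3] = [-3,3]
  val[4] = [-3,2]
  val[5] = [-3,3]

11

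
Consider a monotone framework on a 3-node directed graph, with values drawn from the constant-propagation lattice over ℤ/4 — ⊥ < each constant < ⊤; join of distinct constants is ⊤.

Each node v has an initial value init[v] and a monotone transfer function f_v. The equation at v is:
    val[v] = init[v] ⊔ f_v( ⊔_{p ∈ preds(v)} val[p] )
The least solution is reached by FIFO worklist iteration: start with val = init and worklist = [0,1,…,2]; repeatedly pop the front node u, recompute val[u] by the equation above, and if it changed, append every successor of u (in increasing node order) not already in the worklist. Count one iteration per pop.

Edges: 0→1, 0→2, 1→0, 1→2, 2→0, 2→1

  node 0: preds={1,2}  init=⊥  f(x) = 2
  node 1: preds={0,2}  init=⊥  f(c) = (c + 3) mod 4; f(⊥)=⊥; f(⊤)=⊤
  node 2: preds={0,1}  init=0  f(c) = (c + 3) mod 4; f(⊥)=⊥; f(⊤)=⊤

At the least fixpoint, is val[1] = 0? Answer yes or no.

Worklist (5 pops):
  #1 pop 0: in=0 → 2 (was ⊥); enqueue []
  #2 pop 1: in=⊤ → ⊤ (was ⊥); enqueue [0]
  #3 pop 2: in=⊤ → ⊤ (was 0); enqueue [1]
  #4 pop 0: in=⊤ → 2 (no change)
  #5 pop 1: in=⊤ → ⊤ (no change)

Fixpoint:
  val[0] = 2
  val[1] = ⊤
  val[2] = ⊤

no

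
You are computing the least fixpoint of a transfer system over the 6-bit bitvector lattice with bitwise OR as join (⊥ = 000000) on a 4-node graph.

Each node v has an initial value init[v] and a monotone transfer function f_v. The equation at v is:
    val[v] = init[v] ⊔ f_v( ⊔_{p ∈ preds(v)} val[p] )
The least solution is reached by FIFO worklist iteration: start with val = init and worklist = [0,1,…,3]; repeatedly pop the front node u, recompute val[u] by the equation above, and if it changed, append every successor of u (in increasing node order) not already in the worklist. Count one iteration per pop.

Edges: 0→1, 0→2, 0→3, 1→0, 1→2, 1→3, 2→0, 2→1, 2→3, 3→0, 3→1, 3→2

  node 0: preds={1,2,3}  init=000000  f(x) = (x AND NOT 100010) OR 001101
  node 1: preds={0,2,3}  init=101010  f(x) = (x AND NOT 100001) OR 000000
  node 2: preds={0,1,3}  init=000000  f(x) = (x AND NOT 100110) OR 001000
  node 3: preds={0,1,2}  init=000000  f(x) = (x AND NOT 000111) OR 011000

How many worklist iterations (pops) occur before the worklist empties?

10

Iteration log — 10 steps:
  step 1. node 0  ⊔preds=101010  new=001101  old=000000  +wl: 
  step 2. node 1  ⊔preds=001101  new=101110  old=101010  +wl: 0
  step 3. node 2  ⊔preds=101111  new=001001  old=000000  +wl: 1
  step 4. node 3  ⊔preds=101111  new=111000  old=000000  +wl: 2
  step 5. node 0  ⊔preds=111111  new=011101  old=001101  +wl: 3
  step 6. node 1  ⊔preds=111101  new=111110  old=101110  +wl: 0
  step 7. node 2  ⊔preds=111111  new=011001  old=001001  +wl: 1
  step 8. node 3  ⊔preds=111111  new=111000  stable
  step 9. node 0  ⊔preds=111111  new=011101  stable
  step 10. node 1  ⊔preds=111101  new=111110  stable

Least fixpoint reached:
  node 0: 011101
  node 1: 111110
  node 2: 011001
  node 3: 111000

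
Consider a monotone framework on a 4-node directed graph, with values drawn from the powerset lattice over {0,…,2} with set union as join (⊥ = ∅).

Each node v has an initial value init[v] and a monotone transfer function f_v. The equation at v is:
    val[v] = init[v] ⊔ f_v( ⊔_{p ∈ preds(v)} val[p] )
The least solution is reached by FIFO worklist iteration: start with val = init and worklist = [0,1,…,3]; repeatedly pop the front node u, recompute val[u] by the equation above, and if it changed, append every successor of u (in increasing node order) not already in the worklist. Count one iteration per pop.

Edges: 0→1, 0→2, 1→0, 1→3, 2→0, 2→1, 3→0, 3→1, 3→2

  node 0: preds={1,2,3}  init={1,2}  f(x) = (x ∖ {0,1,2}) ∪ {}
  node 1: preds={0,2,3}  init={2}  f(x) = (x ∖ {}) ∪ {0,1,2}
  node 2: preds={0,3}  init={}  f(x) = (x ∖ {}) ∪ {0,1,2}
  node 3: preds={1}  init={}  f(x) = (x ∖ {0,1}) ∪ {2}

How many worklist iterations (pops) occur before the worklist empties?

7

Iteration log — 7 steps:
  step 1. node 0  ⊔preds={2}  new={1,2}  stable
  step 2. node 1  ⊔preds={1,2}  new={0,1,2}  old={2}  +wl: 0
  step 3. node 2  ⊔preds={1,2}  new={0,1,2}  old={}  +wl: 1
  step 4. node 3  ⊔preds={0,1,2}  new={2}  old={}  +wl: 2
  step 5. node 0  ⊔preds={0,1,2}  new={1,2}  stable
  step 6. node 1  ⊔preds={0,1,2}  new={0,1,2}  stable
  step 7. node 2  ⊔preds={1,2}  new={0,1,2}  stable

Least fixpoint reached:
  node 0: {1,2}
  node 1: {0,1,2}
  node 2: {0,1,2}
  node 3: {2}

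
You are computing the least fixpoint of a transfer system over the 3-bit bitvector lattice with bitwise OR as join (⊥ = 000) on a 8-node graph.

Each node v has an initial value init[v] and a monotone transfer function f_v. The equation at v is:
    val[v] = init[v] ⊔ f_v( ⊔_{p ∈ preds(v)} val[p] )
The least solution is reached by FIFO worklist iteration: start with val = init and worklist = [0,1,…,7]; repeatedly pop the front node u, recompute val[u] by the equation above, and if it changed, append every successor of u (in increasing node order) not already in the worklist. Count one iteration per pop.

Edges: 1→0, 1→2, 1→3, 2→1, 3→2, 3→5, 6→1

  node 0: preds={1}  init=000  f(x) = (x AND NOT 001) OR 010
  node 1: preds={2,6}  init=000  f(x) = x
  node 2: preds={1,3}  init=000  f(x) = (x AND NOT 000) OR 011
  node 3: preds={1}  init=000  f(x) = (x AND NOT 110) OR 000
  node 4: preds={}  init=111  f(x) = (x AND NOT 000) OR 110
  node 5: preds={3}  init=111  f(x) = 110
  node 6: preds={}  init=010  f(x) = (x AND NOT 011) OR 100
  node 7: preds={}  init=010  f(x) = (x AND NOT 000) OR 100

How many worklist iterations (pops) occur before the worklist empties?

Iteration log — 16 steps:
  step 1. node 0  ⊔preds=000  new=010  old=000  +wl: 
  step 2. node 1  ⊔preds=010  new=010  old=000  +wl: 0
  step 3. node 2  ⊔preds=010  new=011  old=000  +wl: 1
  step 4. node 3  ⊔preds=010  new=000  stable
  step 5. node 4  ⊔preds=000  new=111  stable
  step 6. node 5  ⊔preds=000  new=111  stable
  step 7. node 6  ⊔preds=000  new=110  old=010  +wl: 
  step 8. node 7  ⊔preds=000  new=110  old=010  +wl: 
  step 9. node 0  ⊔preds=010  new=010  stable
  step 10. node 1  ⊔preds=111  new=111  old=010  +wl: 0,2,3
  step 11. node 0  ⊔preds=111  new=110  old=010  +wl: 
  step 12. node 2  ⊔preds=111  new=111  old=011  +wl: 1
  step 13. node 3  ⊔preds=111  new=001  old=000  +wl: 2,5
  step 14. node 1  ⊔preds=111  new=111  stable
  step 15. node 2  ⊔preds=111  new=111  stable
  step 16. node 5  ⊔preds=001  new=111  stable

Least fixpoint reached:
  node 0: 110
  node 1: 111
  node 2: 111
  node 3: 001
  node 4: 111
  node 5: 111
  node 6: 110
  node 7: 110

16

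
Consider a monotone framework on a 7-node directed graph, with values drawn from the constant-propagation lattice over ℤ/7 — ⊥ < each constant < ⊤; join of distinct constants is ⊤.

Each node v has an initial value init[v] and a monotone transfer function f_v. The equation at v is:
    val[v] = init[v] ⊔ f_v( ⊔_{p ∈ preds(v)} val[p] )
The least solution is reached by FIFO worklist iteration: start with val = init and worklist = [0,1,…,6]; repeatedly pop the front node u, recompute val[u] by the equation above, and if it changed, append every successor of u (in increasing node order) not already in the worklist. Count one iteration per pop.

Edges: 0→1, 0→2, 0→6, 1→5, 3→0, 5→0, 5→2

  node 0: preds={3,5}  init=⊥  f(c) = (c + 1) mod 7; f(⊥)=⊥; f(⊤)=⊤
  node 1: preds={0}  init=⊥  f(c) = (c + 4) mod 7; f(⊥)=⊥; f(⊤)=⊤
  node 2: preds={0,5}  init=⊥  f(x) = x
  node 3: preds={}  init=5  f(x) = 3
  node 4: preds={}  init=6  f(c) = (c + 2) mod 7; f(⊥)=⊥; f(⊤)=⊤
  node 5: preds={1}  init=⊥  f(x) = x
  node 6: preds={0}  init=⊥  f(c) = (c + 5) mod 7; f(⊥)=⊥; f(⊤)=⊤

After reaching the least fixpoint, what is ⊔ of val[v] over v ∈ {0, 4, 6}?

⊤

Worklist (14 pops):
  #1 pop 0: in=5 → 6 (was ⊥); enqueue []
  #2 pop 1: in=6 → 3 (was ⊥); enqueue []
  #3 pop 2: in=6 → 6 (was ⊥); enqueue []
  #4 pop 3: in=⊥ → ⊤ (was 5); enqueue [0]
  #5 pop 4: in=⊥ → 6 (no change)
  #6 pop 5: in=3 → 3 (was ⊥); enqueue [2]
  #7 pop 6: in=6 → 4 (was ⊥); enqueue []
  #8 pop 0: in=⊤ → ⊤ (was 6); enqueue [1,6]
  #9 pop 2: in=⊤ → ⊤ (was 6); enqueue []
  #10 pop 1: in=⊤ → ⊤ (was 3); enqueue [5]
  #11 pop 6: in=⊤ → ⊤ (was 4); enqueue []
  #12 pop 5: in=⊤ → ⊤ (was 3); enqueue [0,2]
  #13 pop 0: in=⊤ → ⊤ (no change)
  #14 pop 2: in=⊤ → ⊤ (no change)

Fixpoint:
  val[0] = ⊤
  val[1] = ⊤
  val[2] = ⊤
  val[3] = ⊤
  val[4] = 6
  val[5] = ⊤
  val[6] = ⊤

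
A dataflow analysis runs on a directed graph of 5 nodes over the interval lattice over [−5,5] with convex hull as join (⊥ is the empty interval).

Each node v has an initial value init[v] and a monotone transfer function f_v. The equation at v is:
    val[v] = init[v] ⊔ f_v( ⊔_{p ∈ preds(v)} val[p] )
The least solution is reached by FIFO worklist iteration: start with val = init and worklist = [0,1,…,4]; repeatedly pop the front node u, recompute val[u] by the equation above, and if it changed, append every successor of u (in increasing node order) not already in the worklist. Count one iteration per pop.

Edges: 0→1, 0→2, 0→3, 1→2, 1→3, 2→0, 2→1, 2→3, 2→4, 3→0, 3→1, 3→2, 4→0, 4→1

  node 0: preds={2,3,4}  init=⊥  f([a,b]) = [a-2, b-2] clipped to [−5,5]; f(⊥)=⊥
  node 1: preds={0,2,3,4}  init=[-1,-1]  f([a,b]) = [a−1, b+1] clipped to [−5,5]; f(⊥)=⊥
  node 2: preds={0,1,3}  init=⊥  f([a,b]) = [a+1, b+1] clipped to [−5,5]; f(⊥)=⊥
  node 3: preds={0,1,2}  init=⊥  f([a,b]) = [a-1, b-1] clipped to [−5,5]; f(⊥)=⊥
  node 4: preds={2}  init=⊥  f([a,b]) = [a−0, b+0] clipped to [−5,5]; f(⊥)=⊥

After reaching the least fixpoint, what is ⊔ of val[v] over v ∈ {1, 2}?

[-5,5]

Worklist (26 pops):
  #1 pop 0: in=⊥ → ⊥ (no change)
  #2 pop 1: in=⊥ → [-1,-1] (no change)
  #3 pop 2: in=[-1,-1] → [0,0] (was ⊥); enqueue [0,1]
  #4 pop 3: in=[-1,0] → [-2,-1] (was ⊥); enqueue [2]
  #5 pop 4: in=[0,0] → [0,0] (was ⊥); enqueue []
  #6 pop 0: in=[-2,0] → [-4,-2] (was ⊥); enqueue [3]
  #7 pop 1: in=[-4,0] → [-5,1] (was [-1,-1]); enqueue []
  #8 pop 2: in=[-5,1] → [-4,2] (was [0,0]); enqueue [0,1,4]
  #9 pop 3: in=[-5,2] → [-5,1] (was [-2,-1]); enqueue [2]
  #10 pop 0: in=[-5,2] → [-5,0] (was [-4,-2]); enqueue [3]
  #11 pop 1: in=[-5,2] → [-5,3] (was [-5,1]); enqueue []
  #12 pop 4: in=[-4,2] → [-4,2] (was [0,0]); enqueue [0,1]
  #13 pop 2: in=[-5,3] → [-4,4] (was [-4,2]); enqueue [4]
  #14 pop 3: in=[-5,4] → [-5,3] (was [-5,1]); enqueue [2]
  #15 pop 0: in=[-5,4] → [-5,2] (was [-5,0]); enqueue [3]
  #16 pop 1: in=[-5,4] → [-5,5] (was [-5,3]); enqueue []
  #17 pop 4: in=[-4,4] → [-4,4] (was [-4,2]); enqueue [0,1]
  #18 pop 2: in=[-5,5] → [-4,5] (was [-4,4]); enqueue [4]
  #19 pop 3: in=[-5,5] → [-5,4] (was [-5,3]); enqueue [2]
  #20 pop 0: in=[-5,5] → [-5,3] (was [-5,2]); enqueue [3]
  #21 pop 1: in=[-5,5] → [-5,5] (no change)
  #22 pop 4: in=[-4,5] → [-4,5] (was [-4,4]); enqueue [0,1]
  #23 pop 2: in=[-5,5] → [-4,5] (no change)
  #24 pop 3: in=[-5,5] → [-5,4] (no change)
  #25 pop 0: in=[-5,5] → [-5,3] (no change)
  #26 pop 1: in=[-5,5] → [-5,5] (no change)

Fixpoint:
  val[0] = [-5,3]
  val[1] = [-5,5]
  val[2] = [-4,5]
  val[3] = [-5,4]
  val[4] = [-4,5]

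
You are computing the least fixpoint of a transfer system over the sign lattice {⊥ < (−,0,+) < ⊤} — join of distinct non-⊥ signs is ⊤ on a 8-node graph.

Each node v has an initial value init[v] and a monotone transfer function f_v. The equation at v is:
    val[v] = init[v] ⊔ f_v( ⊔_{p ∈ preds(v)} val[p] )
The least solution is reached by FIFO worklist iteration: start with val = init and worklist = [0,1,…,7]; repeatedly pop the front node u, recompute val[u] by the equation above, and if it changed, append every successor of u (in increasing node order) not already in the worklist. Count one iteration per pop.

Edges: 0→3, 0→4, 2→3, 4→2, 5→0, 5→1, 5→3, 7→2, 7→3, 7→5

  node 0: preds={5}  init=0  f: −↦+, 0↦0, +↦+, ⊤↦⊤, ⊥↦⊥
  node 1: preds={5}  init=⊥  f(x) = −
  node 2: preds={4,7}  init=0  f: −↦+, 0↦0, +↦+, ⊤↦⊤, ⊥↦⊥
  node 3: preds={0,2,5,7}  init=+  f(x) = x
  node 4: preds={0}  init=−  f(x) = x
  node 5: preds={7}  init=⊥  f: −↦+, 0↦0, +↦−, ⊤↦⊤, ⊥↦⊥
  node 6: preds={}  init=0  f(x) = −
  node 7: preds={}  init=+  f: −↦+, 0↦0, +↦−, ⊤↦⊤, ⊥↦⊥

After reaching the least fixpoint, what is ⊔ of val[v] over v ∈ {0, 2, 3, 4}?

⊤

Trace (13 dequeues):
  [1] u=0 | in ⊥ | out 0 | ==
  [2] u=1 | in ⊥ | out − | prev ⊥ | push {}
  [3] u=2 | in ⊤ | out ⊤ | prev 0 | push {}
  [4] u=3 | in ⊤ | out ⊤ | prev + | push {}
  [5] u=4 | in 0 | out ⊤ | prev − | push {2}
  [6] u=5 | in + | out − | prev ⊥ | push {0,1,3}
  [7] u=6 | in ⊥ | out ⊤ | prev 0 | push {}
  [8] u=7 | in ⊥ | out + | ==
  [9] u=2 | in ⊤ | out ⊤ | ==
  [10] u=0 | in − | out ⊤ | prev 0 | push {4}
  [11] u=1 | in − | out − | ==
  [12] u=3 | in ⊤ | out ⊤ | ==
  [13] u=4 | in ⊤ | out ⊤ | ==

Converged values:
  [0] ⊤
  [1] −
  [2] ⊤
  [3] ⊤
  [4] ⊤
  [5] −
  [6] ⊤
  [7] +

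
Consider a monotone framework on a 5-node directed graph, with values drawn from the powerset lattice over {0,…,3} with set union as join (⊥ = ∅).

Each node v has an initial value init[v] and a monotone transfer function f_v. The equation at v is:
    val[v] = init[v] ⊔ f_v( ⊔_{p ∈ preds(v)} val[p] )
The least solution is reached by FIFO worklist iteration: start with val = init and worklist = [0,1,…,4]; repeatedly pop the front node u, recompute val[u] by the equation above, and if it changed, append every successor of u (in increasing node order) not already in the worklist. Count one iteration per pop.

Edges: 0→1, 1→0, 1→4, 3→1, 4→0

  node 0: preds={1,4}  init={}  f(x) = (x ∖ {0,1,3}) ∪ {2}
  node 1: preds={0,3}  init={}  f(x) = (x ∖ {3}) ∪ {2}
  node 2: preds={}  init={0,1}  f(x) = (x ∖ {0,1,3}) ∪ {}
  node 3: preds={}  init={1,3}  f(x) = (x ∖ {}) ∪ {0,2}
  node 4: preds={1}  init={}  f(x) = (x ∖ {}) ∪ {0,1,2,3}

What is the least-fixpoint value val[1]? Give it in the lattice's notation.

{0,1,2}

Worklist (9 pops):
  #1 pop 0: in={} → {2} (was {}); enqueue []
  #2 pop 1: in={1,2,3} → {1,2} (was {}); enqueue [0]
  #3 pop 2: in={} → {0,1} (no change)
  #4 pop 3: in={} → {0,1,2,3} (was {1,3}); enqueue [1]
  #5 pop 4: in={1,2} → {0,1,2,3} (was {}); enqueue []
  #6 pop 0: in={0,1,2,3} → {2} (no change)
  #7 pop 1: in={0,1,2,3} → {0,1,2} (was {1,2}); enqueue [0,4]
  #8 pop 0: in={0,1,2,3} → {2} (no change)
  #9 pop 4: in={0,1,2} → {0,1,2,3} (no change)

Fixpoint:
  val[0] = {2}
  val[1] = {0,1,2}
  val[2] = {0,1}
  val[3] = {0,1,2,3}
  val[4] = {0,1,2,3}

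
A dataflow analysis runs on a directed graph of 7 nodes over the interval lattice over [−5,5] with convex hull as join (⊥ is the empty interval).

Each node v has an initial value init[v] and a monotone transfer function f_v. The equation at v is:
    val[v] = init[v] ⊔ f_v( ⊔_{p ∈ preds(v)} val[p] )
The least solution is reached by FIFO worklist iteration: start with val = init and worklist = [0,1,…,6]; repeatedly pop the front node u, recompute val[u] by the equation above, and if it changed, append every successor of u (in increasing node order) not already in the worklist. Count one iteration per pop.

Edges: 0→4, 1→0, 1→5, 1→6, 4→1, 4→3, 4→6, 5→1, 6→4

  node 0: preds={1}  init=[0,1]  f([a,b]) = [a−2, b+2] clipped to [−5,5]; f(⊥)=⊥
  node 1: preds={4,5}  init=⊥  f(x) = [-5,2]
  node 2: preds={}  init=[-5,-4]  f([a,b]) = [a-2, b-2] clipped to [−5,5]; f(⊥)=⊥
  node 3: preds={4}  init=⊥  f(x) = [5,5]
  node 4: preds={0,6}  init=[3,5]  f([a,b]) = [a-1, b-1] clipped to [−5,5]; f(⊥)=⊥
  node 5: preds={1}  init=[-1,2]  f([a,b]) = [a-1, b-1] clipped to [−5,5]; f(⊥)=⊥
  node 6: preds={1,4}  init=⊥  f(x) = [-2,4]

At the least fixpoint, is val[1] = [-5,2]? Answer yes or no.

yes

Iteration log — 14 steps:
  step 1. node 0  ⊔preds=⊥  new=[0,1]  stable
  step 2. node 1  ⊔preds=[-1,5]  new=[-5,2]  old=⊥  +wl: 0
  step 3. node 2  ⊔preds=⊥  new=[-5,-4]  stable
  step 4. node 3  ⊔preds=[3,5]  new=[5,5]  old=⊥  +wl: 
  step 5. node 4  ⊔preds=[0,1]  new=[-1,5]  old=[3,5]  +wl: 1,3
  step 6. node 5  ⊔preds=[-5,2]  new=[-5,2]  old=[-1,2]  +wl: 
  step 7. node 6  ⊔preds=[-5,5]  new=[-2,4]  old=⊥  +wl: 4
  step 8. node 0  ⊔preds=[-5,2]  new=[-5,4]  old=[0,1]  +wl: 
  step 9. node 1  ⊔preds=[-5,5]  new=[-5,2]  stable
  step 10. node 3  ⊔preds=[-1,5]  new=[5,5]  stable
  step 11. node 4  ⊔preds=[-5,4]  new=[-5,5]  old=[-1,5]  +wl: 1,3,6
  step 12. node 1  ⊔preds=[-5,5]  new=[-5,2]  stable
  step 13. node 3  ⊔preds=[-5,5]  new=[5,5]  stable
  step 14. node 6  ⊔preds=[-5,5]  new=[-2,4]  stable

Least fixpoint reached:
  node 0: [-5,4]
  node 1: [-5,2]
  node 2: [-5,-4]
  node 3: [5,5]
  node 4: [-5,5]
  node 5: [-5,2]
  node 6: [-2,4]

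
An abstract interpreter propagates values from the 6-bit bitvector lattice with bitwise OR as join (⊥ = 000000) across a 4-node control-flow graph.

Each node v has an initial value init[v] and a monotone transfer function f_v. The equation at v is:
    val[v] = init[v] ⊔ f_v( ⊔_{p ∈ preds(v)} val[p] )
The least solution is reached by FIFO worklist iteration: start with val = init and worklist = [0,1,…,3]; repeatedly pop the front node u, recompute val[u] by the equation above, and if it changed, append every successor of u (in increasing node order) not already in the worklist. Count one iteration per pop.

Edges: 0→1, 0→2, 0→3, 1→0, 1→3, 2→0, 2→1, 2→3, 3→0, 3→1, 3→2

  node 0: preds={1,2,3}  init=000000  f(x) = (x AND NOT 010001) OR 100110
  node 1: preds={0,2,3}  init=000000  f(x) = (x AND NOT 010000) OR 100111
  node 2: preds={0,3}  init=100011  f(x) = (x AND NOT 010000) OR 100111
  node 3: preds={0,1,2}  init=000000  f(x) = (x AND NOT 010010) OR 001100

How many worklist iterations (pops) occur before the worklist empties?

10

Iteration log — 10 steps:
  step 1. node 0  ⊔preds=100011  new=100110  old=000000  +wl: 
  step 2. node 1  ⊔preds=100111  new=100111  old=000000  +wl: 0
  step 3. node 2  ⊔preds=100110  new=100111  old=100011  +wl: 1
  step 4. node 3  ⊔preds=100111  new=101101  old=000000  +wl: 2
  step 5. node 0  ⊔preds=101111  new=101110  old=100110  +wl: 3
  step 6. node 1  ⊔preds=101111  new=101111  old=100111  +wl: 0
  step 7. node 2  ⊔preds=101111  new=101111  old=100111  +wl: 1
  step 8. node 3  ⊔preds=101111  new=101101  stable
  step 9. node 0  ⊔preds=101111  new=101110  stable
  step 10. node 1  ⊔preds=101111  new=101111  stable

Least fixpoint reached:
  node 0: 101110
  node 1: 101111
  node 2: 101111
  node 3: 101101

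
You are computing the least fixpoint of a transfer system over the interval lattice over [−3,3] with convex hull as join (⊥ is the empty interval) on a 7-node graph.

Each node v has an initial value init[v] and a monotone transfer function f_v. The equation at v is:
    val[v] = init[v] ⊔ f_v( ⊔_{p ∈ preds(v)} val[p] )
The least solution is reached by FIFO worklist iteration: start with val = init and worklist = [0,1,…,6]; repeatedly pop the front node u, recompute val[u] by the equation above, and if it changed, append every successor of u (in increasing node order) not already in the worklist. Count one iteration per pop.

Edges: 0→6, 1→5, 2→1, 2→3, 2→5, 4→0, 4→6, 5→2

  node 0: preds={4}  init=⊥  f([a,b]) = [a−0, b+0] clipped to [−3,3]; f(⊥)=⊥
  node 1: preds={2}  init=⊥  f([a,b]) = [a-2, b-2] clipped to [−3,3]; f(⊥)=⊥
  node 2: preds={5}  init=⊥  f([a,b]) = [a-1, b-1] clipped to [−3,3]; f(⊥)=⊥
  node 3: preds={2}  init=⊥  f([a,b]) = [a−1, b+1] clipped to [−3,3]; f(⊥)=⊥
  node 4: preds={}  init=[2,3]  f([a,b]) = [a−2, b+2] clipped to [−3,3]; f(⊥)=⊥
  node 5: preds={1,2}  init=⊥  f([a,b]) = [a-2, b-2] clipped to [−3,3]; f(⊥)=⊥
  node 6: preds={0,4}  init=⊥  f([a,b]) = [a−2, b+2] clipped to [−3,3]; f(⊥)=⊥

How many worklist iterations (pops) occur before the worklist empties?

Worklist (7 pops):
  #1 pop 0: in=[2,3] → [2,3] (was ⊥); enqueue []
  #2 pop 1: in=⊥ → ⊥ (no change)
  #3 pop 2: in=⊥ → ⊥ (no change)
  #4 pop 3: in=⊥ → ⊥ (no change)
  #5 pop 4: in=⊥ → [2,3] (no change)
  #6 pop 5: in=⊥ → ⊥ (no change)
  #7 pop 6: in=[2,3] → [0,3] (was ⊥); enqueue []

Fixpoint:
  val[0] = [2,3]
  val[1] = ⊥
  val[2] = ⊥
  val[3] = ⊥
  val[4] = [2,3]
  val[5] = ⊥
  val[6] = [0,3]

7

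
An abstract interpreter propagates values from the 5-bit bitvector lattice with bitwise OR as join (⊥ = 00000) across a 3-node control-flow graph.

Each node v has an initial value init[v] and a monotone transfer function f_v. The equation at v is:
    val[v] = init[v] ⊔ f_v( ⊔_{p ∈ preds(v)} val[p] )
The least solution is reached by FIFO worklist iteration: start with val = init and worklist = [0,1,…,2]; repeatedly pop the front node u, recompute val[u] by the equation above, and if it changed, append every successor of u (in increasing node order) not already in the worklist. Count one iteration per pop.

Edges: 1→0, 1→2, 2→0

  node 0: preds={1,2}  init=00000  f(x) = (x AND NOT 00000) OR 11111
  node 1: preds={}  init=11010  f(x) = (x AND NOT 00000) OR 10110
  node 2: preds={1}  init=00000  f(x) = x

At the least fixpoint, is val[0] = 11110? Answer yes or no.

Worklist (4 pops):
  #1 pop 0: in=11010 → 11111 (was 00000); enqueue []
  #2 pop 1: in=00000 → 11110 (was 11010); enqueue [0]
  #3 pop 2: in=11110 → 11110 (was 00000); enqueue []
  #4 pop 0: in=11110 → 11111 (no change)

Fixpoint:
  val[0] = 11111
  val[1] = 11110
  val[2] = 11110

no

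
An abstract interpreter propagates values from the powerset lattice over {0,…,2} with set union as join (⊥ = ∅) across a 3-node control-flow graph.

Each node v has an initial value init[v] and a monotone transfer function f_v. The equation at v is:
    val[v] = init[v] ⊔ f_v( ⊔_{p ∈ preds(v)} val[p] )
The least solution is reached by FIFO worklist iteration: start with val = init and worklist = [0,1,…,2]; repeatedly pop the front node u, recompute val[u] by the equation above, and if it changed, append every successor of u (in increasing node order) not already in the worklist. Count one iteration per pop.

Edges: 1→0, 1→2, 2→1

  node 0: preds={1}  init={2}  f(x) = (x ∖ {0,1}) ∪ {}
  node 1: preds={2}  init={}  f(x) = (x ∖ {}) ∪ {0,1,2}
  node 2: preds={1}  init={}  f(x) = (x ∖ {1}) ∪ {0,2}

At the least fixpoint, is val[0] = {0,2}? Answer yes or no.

no

Iteration log — 5 steps:
  step 1. node 0  ⊔preds={}  new={2}  stable
  step 2. node 1  ⊔preds={}  new={0,1,2}  old={}  +wl: 0
  step 3. node 2  ⊔preds={0,1,2}  new={0,2}  old={}  +wl: 1
  step 4. node 0  ⊔preds={0,1,2}  new={2}  stable
  step 5. node 1  ⊔preds={0,2}  new={0,1,2}  stable

Least fixpoint reached:
  node 0: {2}
  node 1: {0,1,2}
  node 2: {0,2}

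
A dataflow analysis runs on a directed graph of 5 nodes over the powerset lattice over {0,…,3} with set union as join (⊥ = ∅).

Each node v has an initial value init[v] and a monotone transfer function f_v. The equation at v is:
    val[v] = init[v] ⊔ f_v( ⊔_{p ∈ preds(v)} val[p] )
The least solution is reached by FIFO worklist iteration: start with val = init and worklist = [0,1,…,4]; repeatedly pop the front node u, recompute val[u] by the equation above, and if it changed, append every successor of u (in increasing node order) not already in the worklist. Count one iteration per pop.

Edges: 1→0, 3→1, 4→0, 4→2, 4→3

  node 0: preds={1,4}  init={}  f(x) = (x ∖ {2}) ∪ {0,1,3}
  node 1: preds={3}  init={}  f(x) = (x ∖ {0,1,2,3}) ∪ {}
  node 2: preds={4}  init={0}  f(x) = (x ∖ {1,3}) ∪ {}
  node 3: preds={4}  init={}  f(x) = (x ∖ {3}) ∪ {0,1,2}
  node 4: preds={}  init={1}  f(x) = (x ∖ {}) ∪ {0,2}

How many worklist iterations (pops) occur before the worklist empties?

9

Iteration log — 9 steps:
  step 1. node 0  ⊔preds={1}  new={0,1,3}  old={}  +wl: 
  step 2. node 1  ⊔preds={}  new={}  stable
  step 3. node 2  ⊔preds={1}  new={0}  stable
  step 4. node 3  ⊔preds={1}  new={0,1,2}  old={}  +wl: 1
  step 5. node 4  ⊔preds={}  new={0,1,2}  old={1}  +wl: 0,2,3
  step 6. node 1  ⊔preds={0,1,2}  new={}  stable
  step 7. node 0  ⊔preds={0,1,2}  new={0,1,3}  stable
  step 8. node 2  ⊔preds={0,1,2}  new={0,2}  old={0}  +wl: 
  step 9. node 3  ⊔preds={0,1,2}  new={0,1,2}  stable

Least fixpoint reached:
  node 0: {0,1,3}
  node 1: {}
  node 2: {0,2}
  node 3: {0,1,2}
  node 4: {0,1,2}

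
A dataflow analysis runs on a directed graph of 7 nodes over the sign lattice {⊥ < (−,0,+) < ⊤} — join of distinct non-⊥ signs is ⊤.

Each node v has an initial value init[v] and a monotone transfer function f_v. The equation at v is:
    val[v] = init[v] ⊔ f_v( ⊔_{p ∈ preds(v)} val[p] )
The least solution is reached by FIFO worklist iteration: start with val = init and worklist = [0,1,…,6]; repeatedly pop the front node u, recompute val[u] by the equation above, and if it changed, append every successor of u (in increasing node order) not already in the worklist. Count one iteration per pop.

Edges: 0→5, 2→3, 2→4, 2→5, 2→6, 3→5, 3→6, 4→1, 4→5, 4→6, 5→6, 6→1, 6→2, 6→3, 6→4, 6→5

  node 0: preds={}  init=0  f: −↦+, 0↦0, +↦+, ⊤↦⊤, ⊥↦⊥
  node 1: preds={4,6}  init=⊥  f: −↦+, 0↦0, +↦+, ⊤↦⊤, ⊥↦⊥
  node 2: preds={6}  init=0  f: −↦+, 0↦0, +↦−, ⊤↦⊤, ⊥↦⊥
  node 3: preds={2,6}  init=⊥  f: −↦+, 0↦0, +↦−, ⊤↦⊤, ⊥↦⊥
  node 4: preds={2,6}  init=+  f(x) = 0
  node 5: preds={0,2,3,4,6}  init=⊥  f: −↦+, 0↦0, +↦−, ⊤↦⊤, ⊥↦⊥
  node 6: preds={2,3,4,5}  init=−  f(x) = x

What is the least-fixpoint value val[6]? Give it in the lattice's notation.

⊤

Worklist (12 pops):
  #1 pop 0: in=⊥ → 0 (no change)
  #2 pop 1: in=⊤ → ⊤ (was ⊥); enqueue []
  #3 pop 2: in=− → ⊤ (was 0); enqueue []
  #4 pop 3: in=⊤ → ⊤ (was ⊥); enqueue []
  #5 pop 4: in=⊤ → ⊤ (was +); enqueue [1]
  #6 pop 5: in=⊤ → ⊤ (was ⊥); enqueue []
  #7 pop 6: in=⊤ → ⊤ (was −); enqueue [2,3,4,5]
  #8 pop 1: in=⊤ → ⊤ (no change)
  #9 pop 2: in=⊤ → ⊤ (no change)
  #10 pop 3: in=⊤ → ⊤ (no change)
  #11 pop 4: in=⊤ → ⊤ (no change)
  #12 pop 5: in=⊤ → ⊤ (no change)

Fixpoint:
  val[0] = 0
  val[1] = ⊤
  val[2] = ⊤
  val[3] = ⊤
  val[4] = ⊤
  val[5] = ⊤
  val[6] = ⊤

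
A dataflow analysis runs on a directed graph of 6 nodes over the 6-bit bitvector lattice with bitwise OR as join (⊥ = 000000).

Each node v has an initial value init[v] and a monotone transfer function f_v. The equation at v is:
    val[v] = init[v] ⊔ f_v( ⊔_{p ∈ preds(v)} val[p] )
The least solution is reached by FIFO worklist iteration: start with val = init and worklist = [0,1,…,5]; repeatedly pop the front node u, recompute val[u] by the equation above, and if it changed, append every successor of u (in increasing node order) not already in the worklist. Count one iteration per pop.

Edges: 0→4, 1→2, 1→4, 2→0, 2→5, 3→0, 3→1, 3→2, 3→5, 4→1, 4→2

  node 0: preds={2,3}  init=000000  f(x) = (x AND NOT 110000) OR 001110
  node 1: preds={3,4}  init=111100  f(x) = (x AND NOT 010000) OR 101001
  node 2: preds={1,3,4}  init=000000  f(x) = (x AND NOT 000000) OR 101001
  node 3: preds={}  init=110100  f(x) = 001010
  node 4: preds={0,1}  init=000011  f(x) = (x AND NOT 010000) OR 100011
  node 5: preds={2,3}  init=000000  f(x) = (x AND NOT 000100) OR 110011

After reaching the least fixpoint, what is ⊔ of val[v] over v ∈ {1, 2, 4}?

111111

Trace (10 dequeues):
  [1] u=0 | in 110100 | out 001110 | prev 000000 | push {}
  [2] u=1 | in 110111 | out 111111 | prev 111100 | push {}
  [3] u=2 | in 111111 | out 111111 | prev 000000 | push {0}
  [4] u=3 | in 000000 | out 111110 | prev 110100 | push {1,2}
  [5] u=4 | in 111111 | out 101111 | prev 000011 | push {}
  [6] u=5 | in 111111 | out 111011 | prev 000000 | push {}
  [7] u=0 | in 111111 | out 001111 | prev 001110 | push {4}
  [8] u=1 | in 111111 | out 111111 | ==
  [9] u=2 | in 111111 | out 111111 | ==
  [10] u=4 | in 111111 | out 101111 | ==

Converged values:
  [0] 001111
  [1] 111111
  [2] 111111
  [3] 111110
  [4] 101111
  [5] 111011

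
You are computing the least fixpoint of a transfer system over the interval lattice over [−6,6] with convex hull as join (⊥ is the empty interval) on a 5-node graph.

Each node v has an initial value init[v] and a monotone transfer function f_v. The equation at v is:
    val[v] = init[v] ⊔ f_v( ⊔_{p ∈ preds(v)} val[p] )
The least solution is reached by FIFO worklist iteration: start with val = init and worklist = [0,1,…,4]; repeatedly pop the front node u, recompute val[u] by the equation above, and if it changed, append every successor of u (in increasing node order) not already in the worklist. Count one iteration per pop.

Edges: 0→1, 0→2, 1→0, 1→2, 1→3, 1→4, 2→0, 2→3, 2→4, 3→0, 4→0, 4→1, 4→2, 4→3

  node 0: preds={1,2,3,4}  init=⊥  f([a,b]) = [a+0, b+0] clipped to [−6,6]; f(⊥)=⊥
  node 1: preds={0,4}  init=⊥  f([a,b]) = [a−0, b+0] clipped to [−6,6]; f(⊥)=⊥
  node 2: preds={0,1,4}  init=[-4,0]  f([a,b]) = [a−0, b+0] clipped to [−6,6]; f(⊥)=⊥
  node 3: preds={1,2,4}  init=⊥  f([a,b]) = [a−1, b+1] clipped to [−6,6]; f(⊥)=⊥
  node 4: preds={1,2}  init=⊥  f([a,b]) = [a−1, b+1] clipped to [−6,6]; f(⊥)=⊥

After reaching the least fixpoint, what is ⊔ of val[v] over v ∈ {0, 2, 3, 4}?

Iteration log — 38 steps:
  step 1. node 0  ⊔preds=[-4,0]  new=[-4,0]  old=⊥  +wl: 
  step 2. node 1  ⊔preds=[-4,0]  new=[-4,0]  old=⊥  +wl: 0
  step 3. node 2  ⊔preds=[-4,0]  new=[-4,0]  stable
  step 4. node 3  ⊔preds=[-4,0]  new=[-5,1]  old=⊥  +wl: 
  step 5. node 4  ⊔preds=[-4,0]  new=[-5,1]  old=⊥  +wl: 1,2,3
  step 6. node 0  ⊔preds=[-5,1]  new=[-5,1]  old=[-4,0]  +wl: 
  step 7. node 1  ⊔preds=[-5,1]  new=[-5,1]  old=[-4,0]  +wl: 0,4
  step 8. node 2  ⊔preds=[-5,1]  new=[-5,1]  old=[-4,0]  +wl: 
  step 9. node 3  ⊔preds=[-5,1]  new=[-6,2]  old=[-5,1]  +wl: 
  step 10. node 0  ⊔preds=[-6,2]  new=[-6,2]  old=[-5,1]  +wl: 1,2
  step 11. node 4  ⊔preds=[-5,1]  new=[-6,2]  old=[-5,1]  +wl: 0,3
  step 12. node 1  ⊔preds=[-6,2]  new=[-6,2]  old=[-5,1]  +wl: 4
  step 13. node 2  ⊔preds=[-6,2]  new=[-6,2]  old=[-5,1]  +wl: 
  step 14. node 0  ⊔preds=[-6,2]  new=[-6,2]  stable
  step 15. node 3  ⊔preds=[-6,2]  new=[-6,3]  old=[-6,2]  +wl: 0
  step 16. node 4  ⊔preds=[-6,2]  new=[-6,3]  old=[-6,2]  +wl: 1,2,3
  step 17. node 0  ⊔preds=[-6,3]  new=[-6,3]  old=[-6,2]  +wl: 
  step 18. node 1  ⊔preds=[-6,3]  new=[-6,3]  old=[-6,2]  +wl: 0,4
  step 19. node 2  ⊔preds=[-6,3]  new=[-6,3]  old=[-6,2]  +wl: 
  step 20. node 3  ⊔preds=[-6,3]  new=[-6,4]  old=[-6,3]  +wl: 
  step 21. node 0  ⊔preds=[-6,4]  new=[-6,4]  old=[-6,3]  +wl: 1,2
  step 22. node 4  ⊔preds=[-6,3]  new=[-6,4]  old=[-6,3]  +wl: 0,3
  step 23. node 1  ⊔preds=[-6,4]  new=[-6,4]  old=[-6,3]  +wl: 4
  step 24. node 2  ⊔preds=[-6,4]  new=[-6,4]  old=[-6,3]  +wl: 
  step 25. node 0  ⊔preds=[-6,4]  new=[-6,4]  stable
  step 26. node 3  ⊔preds=[-6,4]  new=[-6,5]  old=[-6,4]  +wl: 0
  step 27. node 4  ⊔preds=[-6,4]  new=[-6,5]  old=[-6,4]  +wl: 1,2,3
  step 28. node 0  ⊔preds=[-6,5]  new=[-6,5]  old=[-6,4]  +wl: 
  step 29. node 1  ⊔preds=[-6,5]  new=[-6,5]  old=[-6,4]  +wl: 0,4
  step 30. node 2  ⊔preds=[-6,5]  new=[-6,5]  old=[-6,4]  +wl: 
  step 31. node 3  ⊔preds=[-6,5]  new=[-6,6]  old=[-6,5]  +wl: 
  step 32. node 0  ⊔preds=[-6,6]  new=[-6,6]  old=[-6,5]  +wl: 1,2
  step 33. node 4  ⊔preds=[-6,5]  new=[-6,6]  old=[-6,5]  +wl: 0,3
  step 34. node 1  ⊔preds=[-6,6]  new=[-6,6]  old=[-6,5]  +wl: 4
  step 35. node 2  ⊔preds=[-6,6]  new=[-6,6]  old=[-6,5]  +wl: 
  step 36. node 0  ⊔preds=[-6,6]  new=[-6,6]  stable
  step 37. node 3  ⊔preds=[-6,6]  new=[-6,6]  stable
  step 38. node 4  ⊔preds=[-6,6]  new=[-6,6]  stable

Least fixpoint reached:
  node 0: [-6,6]
  node 1: [-6,6]
  node 2: [-6,6]
  node 3: [-6,6]
  node 4: [-6,6]

[-6,6]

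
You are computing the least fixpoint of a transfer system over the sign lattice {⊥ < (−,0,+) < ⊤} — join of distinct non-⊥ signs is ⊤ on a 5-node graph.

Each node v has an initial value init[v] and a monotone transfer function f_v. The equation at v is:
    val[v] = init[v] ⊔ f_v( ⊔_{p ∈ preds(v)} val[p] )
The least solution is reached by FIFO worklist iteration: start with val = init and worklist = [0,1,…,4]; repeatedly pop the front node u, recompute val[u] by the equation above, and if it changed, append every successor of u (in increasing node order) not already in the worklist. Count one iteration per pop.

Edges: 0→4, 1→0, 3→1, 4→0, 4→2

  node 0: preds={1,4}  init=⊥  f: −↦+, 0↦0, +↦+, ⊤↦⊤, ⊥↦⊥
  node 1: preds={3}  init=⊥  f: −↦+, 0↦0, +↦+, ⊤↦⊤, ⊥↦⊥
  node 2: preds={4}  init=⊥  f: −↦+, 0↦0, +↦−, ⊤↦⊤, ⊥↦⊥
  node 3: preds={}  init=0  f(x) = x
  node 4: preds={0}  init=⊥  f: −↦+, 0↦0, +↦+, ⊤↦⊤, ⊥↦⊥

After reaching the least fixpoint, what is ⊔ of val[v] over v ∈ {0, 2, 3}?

Trace (9 dequeues):
  [1] u=0 | in ⊥ | out ⊥ | ==
  [2] u=1 | in 0 | out 0 | prev ⊥ | push {0}
  [3] u=2 | in ⊥ | out ⊥ | ==
  [4] u=3 | in ⊥ | out 0 | ==
  [5] u=4 | in ⊥ | out ⊥ | ==
  [6] u=0 | in 0 | out 0 | prev ⊥ | push {4}
  [7] u=4 | in 0 | out 0 | prev ⊥ | push {0,2}
  [8] u=0 | in 0 | out 0 | ==
  [9] u=2 | in 0 | out 0 | prev ⊥ | push {}

Converged values:
  [0] 0
  [1] 0
  [2] 0
  [3] 0
  [4] 0

0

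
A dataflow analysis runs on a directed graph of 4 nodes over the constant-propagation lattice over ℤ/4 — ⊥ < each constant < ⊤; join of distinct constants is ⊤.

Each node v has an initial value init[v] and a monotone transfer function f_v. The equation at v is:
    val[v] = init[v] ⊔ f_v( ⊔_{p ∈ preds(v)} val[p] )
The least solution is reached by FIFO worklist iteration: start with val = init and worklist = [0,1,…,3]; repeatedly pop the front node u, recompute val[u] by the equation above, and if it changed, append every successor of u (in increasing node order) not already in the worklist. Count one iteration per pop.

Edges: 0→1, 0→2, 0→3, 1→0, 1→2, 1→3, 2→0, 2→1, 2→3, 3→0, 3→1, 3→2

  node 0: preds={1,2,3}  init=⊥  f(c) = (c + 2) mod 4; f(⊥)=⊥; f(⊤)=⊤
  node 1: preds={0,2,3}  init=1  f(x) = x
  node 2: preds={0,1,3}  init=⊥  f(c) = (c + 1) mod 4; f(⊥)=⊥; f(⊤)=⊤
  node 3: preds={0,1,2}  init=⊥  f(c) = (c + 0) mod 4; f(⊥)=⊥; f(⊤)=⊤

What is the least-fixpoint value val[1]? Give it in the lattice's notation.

Worklist (8 pops):
  #1 pop 0: in=1 → 3 (was ⊥); enqueue []
  #2 pop 1: in=3 → ⊤ (was 1); enqueue [0]
  #3 pop 2: in=⊤ → ⊤ (was ⊥); enqueue [1]
  #4 pop 3: in=⊤ → ⊤ (was ⊥); enqueue [2]
  #5 pop 0: in=⊤ → ⊤ (was 3); enqueue [3]
  #6 pop 1: in=⊤ → ⊤ (no change)
  #7 pop 2: in=⊤ → ⊤ (no change)
  #8 pop 3: in=⊤ → ⊤ (no change)

Fixpoint:
  val[0] = ⊤
  val[1] = ⊤
  val[2] = ⊤
  val[3] = ⊤

⊤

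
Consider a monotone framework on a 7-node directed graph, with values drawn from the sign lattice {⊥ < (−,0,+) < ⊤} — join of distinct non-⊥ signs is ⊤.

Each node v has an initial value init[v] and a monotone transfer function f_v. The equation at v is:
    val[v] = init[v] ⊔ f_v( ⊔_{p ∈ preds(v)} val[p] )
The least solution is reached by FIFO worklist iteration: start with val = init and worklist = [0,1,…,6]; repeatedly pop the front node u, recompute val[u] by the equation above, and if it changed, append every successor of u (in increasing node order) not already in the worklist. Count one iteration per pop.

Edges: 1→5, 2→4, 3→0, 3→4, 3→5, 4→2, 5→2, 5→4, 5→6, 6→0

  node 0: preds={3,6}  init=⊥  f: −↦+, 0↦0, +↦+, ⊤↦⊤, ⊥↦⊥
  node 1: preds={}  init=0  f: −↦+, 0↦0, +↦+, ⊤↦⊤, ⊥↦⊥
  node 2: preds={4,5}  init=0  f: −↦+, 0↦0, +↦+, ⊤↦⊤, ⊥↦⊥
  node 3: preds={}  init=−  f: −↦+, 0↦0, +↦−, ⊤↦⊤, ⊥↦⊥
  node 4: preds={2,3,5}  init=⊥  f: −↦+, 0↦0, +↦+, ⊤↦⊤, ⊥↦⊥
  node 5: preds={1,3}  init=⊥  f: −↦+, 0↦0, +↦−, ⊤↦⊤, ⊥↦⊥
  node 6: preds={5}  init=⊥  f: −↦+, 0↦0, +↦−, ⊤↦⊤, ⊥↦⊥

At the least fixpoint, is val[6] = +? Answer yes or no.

Iteration log — 10 steps:
  step 1. node 0  ⊔preds=−  new=+  old=⊥  +wl: 
  step 2. node 1  ⊔preds=⊥  new=0  stable
  step 3. node 2  ⊔preds=⊥  new=0  stable
  step 4. node 3  ⊔preds=⊥  new=−  stable
  step 5. node 4  ⊔preds=⊤  new=⊤  old=⊥  +wl: 2
  step 6. node 5  ⊔preds=⊤  new=⊤  old=⊥  +wl: 4
  step 7. node 6  ⊔preds=⊤  new=⊤  old=⊥  +wl: 0
  step 8. node 2  ⊔preds=⊤  new=⊤  old=0  +wl: 
  step 9. node 4  ⊔preds=⊤  new=⊤  stable
  step 10. node 0  ⊔preds=⊤  new=⊤  old=+  +wl: 

Least fixpoint reached:
  node 0: ⊤
  node 1: 0
  node 2: ⊤
  node 3: −
  node 4: ⊤
  node 5: ⊤
  node 6: ⊤

no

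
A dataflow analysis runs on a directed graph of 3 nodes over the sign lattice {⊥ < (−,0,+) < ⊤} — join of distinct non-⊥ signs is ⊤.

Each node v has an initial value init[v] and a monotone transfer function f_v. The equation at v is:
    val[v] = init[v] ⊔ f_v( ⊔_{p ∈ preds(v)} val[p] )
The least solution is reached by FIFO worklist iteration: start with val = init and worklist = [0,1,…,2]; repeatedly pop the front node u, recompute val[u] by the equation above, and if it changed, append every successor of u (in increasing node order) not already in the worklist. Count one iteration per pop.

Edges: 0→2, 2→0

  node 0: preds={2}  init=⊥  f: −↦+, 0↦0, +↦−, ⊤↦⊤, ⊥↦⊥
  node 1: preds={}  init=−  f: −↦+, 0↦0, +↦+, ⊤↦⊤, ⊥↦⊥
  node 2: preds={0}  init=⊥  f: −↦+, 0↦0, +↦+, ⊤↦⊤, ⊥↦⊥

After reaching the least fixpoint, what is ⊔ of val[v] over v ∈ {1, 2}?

−

Iteration log — 3 steps:
  step 1. node 0  ⊔preds=⊥  new=⊥  stable
  step 2. node 1  ⊔preds=⊥  new=−  stable
  step 3. node 2  ⊔preds=⊥  new=⊥  stable

Least fixpoint reached:
  node 0: ⊥
  node 1: −
  node 2: ⊥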